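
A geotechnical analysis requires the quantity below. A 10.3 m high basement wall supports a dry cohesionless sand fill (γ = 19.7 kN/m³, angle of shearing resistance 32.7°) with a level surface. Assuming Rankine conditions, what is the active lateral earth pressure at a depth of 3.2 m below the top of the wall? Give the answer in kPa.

K_a = (1 − sin φ)/(1 + sin φ) = 0.2985.
σ_h = K_a γ z = 0.2985 × 19.7 × 3.2 = 18.82 kPa.

18.8 kPa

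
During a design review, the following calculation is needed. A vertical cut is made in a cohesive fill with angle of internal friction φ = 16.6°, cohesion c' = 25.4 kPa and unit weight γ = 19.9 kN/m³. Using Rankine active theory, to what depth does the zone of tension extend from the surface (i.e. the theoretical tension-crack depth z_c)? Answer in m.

K_a = tan²(45° − 16.6°/2) = 0.5556; √K_a = 0.7454.
The active pressure is zero where K_a γ z = 2c√K_a, so z_c = 2c/(γ√K_a) = 2×25.4/(19.9×0.7454) = 3.425 m.

3.42 m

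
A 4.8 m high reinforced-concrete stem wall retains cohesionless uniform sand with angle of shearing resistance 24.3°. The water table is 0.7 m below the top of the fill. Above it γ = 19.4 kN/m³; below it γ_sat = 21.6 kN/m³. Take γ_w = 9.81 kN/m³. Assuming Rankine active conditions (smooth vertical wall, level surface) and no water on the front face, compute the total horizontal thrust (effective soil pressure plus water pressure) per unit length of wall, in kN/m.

K_a = tan²(45° − φ/2) = 0.4169.
γ' = 21.6 − 9.81 = 11.79 kN/m³. Depth below WT = 4.1 m.
σ'_h at WT = K_a γ d_w = 5.662 kPa; at base = 5.662 + K_a γ' × 4.1 = 25.82 kPa.
P₁ (0–0.7 m) = ½×5.662×0.7 = 1.982. P₂ (0.7–4.8 m) = ½(5.662+25.82)×4.1 = 64.53.
P_w = ½ γ_w h₂² = 0.5×9.81×4.1² = 82.45. Total = 1.982+64.53+82.45 = 149.0 kN/m.

149 kN/m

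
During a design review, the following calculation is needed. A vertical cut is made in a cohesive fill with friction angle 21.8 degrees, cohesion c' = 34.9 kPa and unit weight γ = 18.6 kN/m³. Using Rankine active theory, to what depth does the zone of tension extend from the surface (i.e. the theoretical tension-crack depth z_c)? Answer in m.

K_a = tan²(45° − 21.8°/2) = 0.4584; √K_a = 0.6771.
The active pressure is zero where K_a γ z = 2c√K_a, so z_c = 2c/(γ√K_a) = 2×34.9/(18.6×0.6771) = 5.543 m.

5.54 m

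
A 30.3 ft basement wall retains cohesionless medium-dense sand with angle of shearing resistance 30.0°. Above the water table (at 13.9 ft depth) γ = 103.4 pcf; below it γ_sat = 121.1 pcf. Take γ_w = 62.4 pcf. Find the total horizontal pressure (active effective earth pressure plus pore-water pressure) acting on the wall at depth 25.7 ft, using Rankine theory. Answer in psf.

K_a = (1 − sin φ)/(1 + sin φ) = 0.3333.
γ' = 121.1 − 62.4 = 58.70 pcf.
Effective vertical stress at 25.7 ft: σ'_v = 103.4×13.9 + 58.70×11.8 = 2130 psf.
σ'_h = K_a σ'_v = 0.3333 × 2130 = 710.0 psf; u = γ_w × 11.8 = 736.3 psf.
Total σ_h = 710.0 + 736.3 = 1446 psf.

1450 psf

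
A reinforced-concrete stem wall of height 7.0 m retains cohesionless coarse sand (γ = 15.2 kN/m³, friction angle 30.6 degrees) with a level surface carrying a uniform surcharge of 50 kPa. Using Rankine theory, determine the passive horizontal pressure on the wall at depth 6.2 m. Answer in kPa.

K_p = (1 + sin φ)/(1 − sin φ) = 3.074.
σ_v = γz + q = 15.2 × 6.2 + 50 = 144.2 kPa.
σ_h = K_p σ_v = 3.074 × 144.2 = 443.3 kPa.

443 kPa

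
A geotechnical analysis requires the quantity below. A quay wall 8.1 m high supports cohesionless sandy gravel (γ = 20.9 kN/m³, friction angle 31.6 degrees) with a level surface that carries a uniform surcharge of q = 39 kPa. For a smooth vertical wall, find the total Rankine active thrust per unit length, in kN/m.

K_a = tan²(45° − φ/2) = 0.3123.
Soil triangle: ½ K_a γ H² = 0.5×0.3123×20.9×8.1² = 214.2 kN/m.
Surcharge rectangle: K_a q H = 0.3123×39×8.1 = 98.67 kN/m.
Total = 214.2 + 98.67 = 312.8 kN/m.

313 kN/m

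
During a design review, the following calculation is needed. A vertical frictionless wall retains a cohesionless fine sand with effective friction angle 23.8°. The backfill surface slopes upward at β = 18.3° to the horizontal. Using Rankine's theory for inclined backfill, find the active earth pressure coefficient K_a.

K_a = cos β · (cos β − √(cos²β − cos²φ)) / (cos β + √(cos²β − cos²φ)).
cos β = 0.9494, cos φ = 0.9150, √(cos²β − cos²φ) = 0.2535.
K_a = 0.9494 × (0.9494 − 0.2535)/(0.9494 + 0.2535) = 0.5493.

0.549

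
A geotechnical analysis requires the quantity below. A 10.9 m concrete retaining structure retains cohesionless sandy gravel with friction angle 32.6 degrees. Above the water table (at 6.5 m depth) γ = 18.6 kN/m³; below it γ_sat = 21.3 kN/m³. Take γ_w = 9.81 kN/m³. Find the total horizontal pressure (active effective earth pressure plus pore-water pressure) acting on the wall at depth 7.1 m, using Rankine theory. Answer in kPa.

44.2 kPa

K_a = (1 − sin φ)/(1 + sin φ) = 0.2997.
γ' = 21.3 − 9.81 = 11.49 kN/m³.
Effective vertical stress at 7.1 m: σ'_v = 18.6×6.5 + 11.49×0.600 = 127.8 kPa.
σ'_h = K_a σ'_v = 0.2997 × 127.8 = 38.30 kPa; u = γ_w × 0.600 = 5.886 kPa.
Total σ_h = 38.30 + 5.886 = 44.19 kPa.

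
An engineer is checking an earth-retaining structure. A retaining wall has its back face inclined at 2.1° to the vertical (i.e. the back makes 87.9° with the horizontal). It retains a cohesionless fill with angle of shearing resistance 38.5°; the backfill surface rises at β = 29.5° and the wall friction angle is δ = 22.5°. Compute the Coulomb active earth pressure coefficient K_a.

0.358

K_a = sin²(α+φ) / [sin²α · sin(α−δ) · (1 + √{sin(φ+δ)sin(φ−β) / (sin(α−δ)sin(α+β))})²].
With α = 87.9°, φ = 38.5°, δ = 22.5°, β = 29.5°: K_a = 0.3580.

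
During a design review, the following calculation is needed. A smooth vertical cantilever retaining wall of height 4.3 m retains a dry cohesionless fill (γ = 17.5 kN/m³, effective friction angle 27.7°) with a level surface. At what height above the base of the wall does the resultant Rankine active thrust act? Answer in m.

1.43 m

K_a = 0.3653.
The pressure distribution is triangular, so the resultant acts at H/3 above the base = 4.3/3 = 1.433 m.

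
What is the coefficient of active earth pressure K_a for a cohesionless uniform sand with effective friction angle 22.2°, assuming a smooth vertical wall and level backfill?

K_a = (1 − sin φ)/(1 + sin φ) = (1 − sin 22.2°)/(1 + sin 22.2°) = 0.4515.

0.452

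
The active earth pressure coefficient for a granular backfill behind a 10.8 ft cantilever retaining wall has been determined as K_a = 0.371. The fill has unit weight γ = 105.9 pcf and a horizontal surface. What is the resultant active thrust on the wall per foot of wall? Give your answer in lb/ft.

P = ½ K_a γ H² = 0.5 × 0.371 × 105.9 × 10.8² = 2291 lb/ft.

2290 lb/ft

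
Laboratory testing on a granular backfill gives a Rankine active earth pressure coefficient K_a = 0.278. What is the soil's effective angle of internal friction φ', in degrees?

34.4°

K_a = tan²(45° − φ/2) ⇒ 45° − φ/2 = arctan(√0.278) = 27.80°.
φ = 2(45° − 27.80°) = 34.40°.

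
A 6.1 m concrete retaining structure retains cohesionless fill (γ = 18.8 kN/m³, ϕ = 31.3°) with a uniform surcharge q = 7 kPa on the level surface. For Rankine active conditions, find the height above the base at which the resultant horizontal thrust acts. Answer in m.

2.14 m

K_a = 0.3162.
Triangular part P₁ = ½K_aγH² = 110.6 at H/3 = 2.033 m; rectangular part P₂ = K_a q H = 13.50 at H/2 = 3.050 m.
ȳ = (P₁·2.033 + P₂·3.050)/(P₁+P₂) = 2.144 m.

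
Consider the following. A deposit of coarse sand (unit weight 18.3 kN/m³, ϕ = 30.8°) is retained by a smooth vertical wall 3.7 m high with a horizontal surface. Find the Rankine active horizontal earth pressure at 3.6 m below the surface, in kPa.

K_a = (1 − sin φ)/(1 + sin φ) = 0.3227.
σ_h = K_a γ z = 0.3227 × 18.3 × 3.6 = 21.26 kPa.

21.3 kPa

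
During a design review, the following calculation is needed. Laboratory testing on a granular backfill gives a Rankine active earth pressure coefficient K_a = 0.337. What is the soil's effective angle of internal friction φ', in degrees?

K_a = tan²(45° − φ/2) ⇒ 45° − φ/2 = arctan(√0.337) = 30.14°.
φ = 2(45° − 30.14°) = 29.73°.

29.7°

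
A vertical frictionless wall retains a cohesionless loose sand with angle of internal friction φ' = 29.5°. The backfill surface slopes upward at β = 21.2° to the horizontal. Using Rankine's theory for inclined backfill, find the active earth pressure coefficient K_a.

0.440

K_a = cos β · (cos β − √(cos²β − cos²φ)) / (cos β + √(cos²β − cos²φ)).
cos β = 0.9323, cos φ = 0.8704, √(cos²β − cos²φ) = 0.3342.
K_a = 0.9323 × (0.9323 − 0.3342)/(0.9323 + 0.3342) = 0.4403.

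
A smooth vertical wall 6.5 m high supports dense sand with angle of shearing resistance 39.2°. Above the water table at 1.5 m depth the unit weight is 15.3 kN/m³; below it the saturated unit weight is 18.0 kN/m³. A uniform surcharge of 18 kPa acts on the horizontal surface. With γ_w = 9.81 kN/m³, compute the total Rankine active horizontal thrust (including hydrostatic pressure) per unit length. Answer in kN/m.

K_a = tan²(45° − φ/2) = 0.2255.
γ' = 18.0 − 9.81 = 8.190 kN/m³. h₂ = H − d_w = 5.0 m.
σ'_h: at surface K_a·q = 4.058; at WT K_a(q+γd_w) = 9.233; at base K_a(q+γd_w+γ'h₂) = 18.47 kPa.
P₁ = ½(4.058+9.233)×1.5 = 9.969; P₂ = ½(9.233+18.47)×5.0 = 69.25; P_w = ½γ_w h₂² = 122.6.
Total = 9.969+69.25+122.6 = 201.8 kN/m.

202 kN/m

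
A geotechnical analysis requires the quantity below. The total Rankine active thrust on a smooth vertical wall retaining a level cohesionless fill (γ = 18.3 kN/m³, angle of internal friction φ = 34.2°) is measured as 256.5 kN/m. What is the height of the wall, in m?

10.00 m

K_a = 0.2803. P_a = ½ K_a γ H² ⇒ H = √(2P_a/(K_a γ)).
H = √(2×256.5/(0.2803×18.3)) = 10.000 m.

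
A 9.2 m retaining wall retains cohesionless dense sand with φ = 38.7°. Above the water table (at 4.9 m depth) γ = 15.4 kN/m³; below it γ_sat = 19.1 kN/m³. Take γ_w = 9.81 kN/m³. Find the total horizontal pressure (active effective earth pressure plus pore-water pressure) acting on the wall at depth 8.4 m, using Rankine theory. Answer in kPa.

K_a = (1 − sin φ)/(1 + sin φ) = 0.2306.
γ' = 19.1 − 9.81 = 9.290 kN/m³.
Effective vertical stress at 8.4 m: σ'_v = 15.4×4.9 + 9.290×3.50 = 108.0 kPa.
σ'_h = K_a σ'_v = 0.2306 × 108.0 = 24.90 kPa; u = γ_w × 3.50 = 34.34 kPa.
Total σ_h = 24.90 + 34.34 = 59.23 kPa.

59.2 kPa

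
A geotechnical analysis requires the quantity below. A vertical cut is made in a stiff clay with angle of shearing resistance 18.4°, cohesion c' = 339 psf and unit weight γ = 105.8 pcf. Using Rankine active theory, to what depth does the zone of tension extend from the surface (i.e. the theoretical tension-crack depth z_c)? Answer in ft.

K_a = tan²(45° − 18.4°/2) = 0.5202; √K_a = 0.7212.
The active pressure is zero where K_a γ z = 2c√K_a, so z_c = 2c/(γ√K_a) = 2×339/(105.8×0.7212) = 8.885 ft.

8.89 ft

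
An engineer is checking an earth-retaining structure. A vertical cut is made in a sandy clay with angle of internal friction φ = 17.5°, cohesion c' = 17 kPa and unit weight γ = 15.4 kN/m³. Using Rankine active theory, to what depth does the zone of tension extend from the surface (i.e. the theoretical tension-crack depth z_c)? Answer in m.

K_a = tan²(45° − 17.5°/2) = 0.5376; √K_a = 0.7332.
The active pressure is zero where K_a γ z = 2c√K_a, so z_c = 2c/(γ√K_a) = 2×17/(15.4×0.7332) = 3.011 m.

3.01 m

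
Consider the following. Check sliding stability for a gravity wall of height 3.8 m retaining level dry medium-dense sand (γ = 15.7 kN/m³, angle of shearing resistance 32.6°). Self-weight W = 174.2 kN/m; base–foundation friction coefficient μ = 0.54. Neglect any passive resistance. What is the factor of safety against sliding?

2.77

K_a = tan²(45° − 32.6°/2) = 0.2997.
P_a = ½K_aγH² = 0.5×0.2997×15.7×3.8² = 33.98 kN/m, acting at H/3 = 1.267 m above the base.
FS_sliding = μW / P_a = 0.54×174.2 / 33.98 = 2.769.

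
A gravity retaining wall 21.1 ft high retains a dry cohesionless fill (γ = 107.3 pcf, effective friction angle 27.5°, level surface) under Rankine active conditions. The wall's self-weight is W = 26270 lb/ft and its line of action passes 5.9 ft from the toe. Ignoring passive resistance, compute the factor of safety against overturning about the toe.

K_a = tan²(45° − 27.5°/2) = 0.3682.
P_a = ½K_aγH² = 0.5×0.3682×107.3×21.1² = 8795 lb/ft, acting at H/3 = 7.033 ft above the base.
Overturning moment M_o = P_a × H/3 = 8795 × 7.033 = 61860.
Resisting moment M_r = W × 5.9 = 26270 × 5.9 = 155000.
FS_overturning = M_r/M_o = 155000/61860 = 2.506.

2.51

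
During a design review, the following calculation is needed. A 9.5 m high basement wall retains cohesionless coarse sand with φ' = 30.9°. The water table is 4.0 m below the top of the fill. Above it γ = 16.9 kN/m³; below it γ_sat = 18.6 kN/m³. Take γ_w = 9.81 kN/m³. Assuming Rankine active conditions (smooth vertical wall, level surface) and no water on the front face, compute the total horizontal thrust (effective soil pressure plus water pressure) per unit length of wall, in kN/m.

354 kN/m

K_a = tan²(45° − φ/2) = 0.3214.
γ' = 18.6 − 9.81 = 8.790 kN/m³. Depth below WT = 5.5 m.
σ'_h at WT = K_a γ d_w = 21.73 kPa; at base = 21.73 + K_a γ' × 5.5 = 37.27 kPa.
P₁ (0–4.0 m) = ½×21.73×4.0 = 43.45. P₂ (4.0–9.5 m) = ½(21.73+37.27)×5.5 = 162.2.
P_w = ½ γ_w h₂² = 0.5×9.81×5.5² = 148.4. Total = 43.45+162.2+148.4 = 354.1 kN/m.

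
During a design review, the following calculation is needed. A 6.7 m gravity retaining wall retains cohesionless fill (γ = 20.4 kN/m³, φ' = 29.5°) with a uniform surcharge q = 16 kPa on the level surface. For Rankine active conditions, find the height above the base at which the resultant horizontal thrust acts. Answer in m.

2.45 m

K_a = 0.3401.
Triangular part P₁ = ½K_aγH² = 155.7 at H/3 = 2.233 m; rectangular part P₂ = K_a q H = 36.46 at H/2 = 3.350 m.
ȳ = (P₁·2.233 + P₂·3.350)/(P₁+P₂) = 2.445 m.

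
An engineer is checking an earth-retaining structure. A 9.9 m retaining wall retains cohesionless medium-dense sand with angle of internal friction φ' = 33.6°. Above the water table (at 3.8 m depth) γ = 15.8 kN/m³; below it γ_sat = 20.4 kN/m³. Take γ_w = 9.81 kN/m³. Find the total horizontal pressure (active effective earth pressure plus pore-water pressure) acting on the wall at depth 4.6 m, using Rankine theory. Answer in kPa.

27.5 kPa

K_a = (1 − sin φ)/(1 + sin φ) = 0.2875.
γ' = 20.4 − 9.81 = 10.59 kN/m³.
Effective vertical stress at 4.6 m: σ'_v = 15.8×3.8 + 10.59×0.800 = 68.51 kPa.
σ'_h = K_a σ'_v = 0.2875 × 68.51 = 19.70 kPa; u = γ_w × 0.800 = 7.848 kPa.
Total σ_h = 19.70 + 7.848 = 27.55 kPa.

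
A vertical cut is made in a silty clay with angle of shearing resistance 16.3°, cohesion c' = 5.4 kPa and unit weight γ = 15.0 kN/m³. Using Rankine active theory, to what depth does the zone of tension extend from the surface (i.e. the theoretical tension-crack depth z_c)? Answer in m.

K_a = tan²(45° − 16.3°/2) = 0.5617; √K_a = 0.7495.
The active pressure is zero where K_a γ z = 2c√K_a, so z_c = 2c/(γ√K_a) = 2×5.4/(15.0×0.7495) = 0.9607 m.

0.961 m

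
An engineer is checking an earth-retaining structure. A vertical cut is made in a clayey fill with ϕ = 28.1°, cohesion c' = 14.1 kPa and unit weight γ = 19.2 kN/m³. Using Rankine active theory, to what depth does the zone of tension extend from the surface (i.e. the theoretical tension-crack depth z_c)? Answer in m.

2.45 m

K_a = tan²(45° − 28.1°/2) = 0.3596; √K_a = 0.5997.
The active pressure is zero where K_a γ z = 2c√K_a, so z_c = 2c/(γ√K_a) = 2×14.1/(19.2×0.5997) = 2.449 m.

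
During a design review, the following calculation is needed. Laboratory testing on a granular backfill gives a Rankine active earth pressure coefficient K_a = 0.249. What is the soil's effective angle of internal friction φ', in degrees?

37.0°

K_a = tan²(45° − φ/2) ⇒ 45° − φ/2 = arctan(√0.249) = 26.52°.
φ = 2(45° − 26.52°) = 36.96°.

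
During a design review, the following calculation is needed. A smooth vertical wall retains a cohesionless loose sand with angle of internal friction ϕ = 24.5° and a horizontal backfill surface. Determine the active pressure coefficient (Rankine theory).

K_a = (1 − sin φ)/(1 + sin φ) = (1 − sin 24.5°)/(1 + sin 24.5°) = 0.4137.

0.414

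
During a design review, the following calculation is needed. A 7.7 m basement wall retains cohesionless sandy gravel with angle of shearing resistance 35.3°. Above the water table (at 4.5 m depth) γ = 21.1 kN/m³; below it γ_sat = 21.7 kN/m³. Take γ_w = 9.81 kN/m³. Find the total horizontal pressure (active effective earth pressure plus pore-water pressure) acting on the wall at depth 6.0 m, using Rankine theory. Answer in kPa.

K_a = (1 − sin φ)/(1 + sin φ) = 0.2675.
γ' = 21.7 − 9.81 = 11.89 kN/m³.
Effective vertical stress at 6.0 m: σ'_v = 21.1×4.5 + 11.89×1.50 = 112.8 kPa.
σ'_h = K_a σ'_v = 0.2675 × 112.8 = 30.17 kPa; u = γ_w × 1.50 = 14.71 kPa.
Total σ_h = 30.17 + 14.71 = 44.89 kPa.

44.9 kPa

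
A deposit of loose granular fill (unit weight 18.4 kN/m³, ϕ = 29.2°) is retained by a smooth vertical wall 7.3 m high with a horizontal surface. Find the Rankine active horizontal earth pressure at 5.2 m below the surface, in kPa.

32.9 kPa

K_a = (1 − sin φ)/(1 + sin φ) = 0.3442.
σ_h = K_a γ z = 0.3442 × 18.4 × 5.2 = 32.93 kPa.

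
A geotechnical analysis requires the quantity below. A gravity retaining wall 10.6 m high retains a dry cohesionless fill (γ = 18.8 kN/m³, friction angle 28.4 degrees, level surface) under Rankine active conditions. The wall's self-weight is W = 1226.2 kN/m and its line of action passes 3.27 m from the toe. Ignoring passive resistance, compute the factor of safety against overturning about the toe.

K_a = tan²(45° − 28.4°/2) = 0.3554.
P_a = ½K_aγH² = 0.5×0.3554×18.8×10.6² = 375.3 kN/m, acting at H/3 = 3.533 m above the base.
Overturning moment M_o = P_a × H/3 = 375.3 × 3.533 = 1326.
Resisting moment M_r = W × 3.27 = 1226.2 × 3.27 = 4010.
FS_overturning = M_r/M_o = 4010/1326 = 3.024.

3.02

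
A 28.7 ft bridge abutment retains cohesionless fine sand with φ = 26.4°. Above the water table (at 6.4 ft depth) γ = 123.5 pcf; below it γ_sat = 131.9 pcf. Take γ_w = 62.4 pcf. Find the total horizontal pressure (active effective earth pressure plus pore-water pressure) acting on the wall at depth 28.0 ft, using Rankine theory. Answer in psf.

K_a = (1 − sin φ)/(1 + sin φ) = 0.3844.
γ' = 131.9 − 62.4 = 69.50 pcf.
Effective vertical stress at 28.0 ft: σ'_v = 123.5×6.4 + 69.50×21.6 = 2292 psf.
σ'_h = K_a σ'_v = 0.3844 × 2292 = 881.0 psf; u = γ_w × 21.6 = 1348 psf.
Total σ_h = 881.0 + 1348 = 2229 psf.

2230 psf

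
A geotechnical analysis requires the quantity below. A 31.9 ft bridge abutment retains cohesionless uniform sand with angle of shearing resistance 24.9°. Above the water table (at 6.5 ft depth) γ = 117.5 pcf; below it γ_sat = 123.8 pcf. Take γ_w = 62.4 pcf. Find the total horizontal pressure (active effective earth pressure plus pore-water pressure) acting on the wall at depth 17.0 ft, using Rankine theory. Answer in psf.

1230 psf

K_a = (1 − sin φ)/(1 + sin φ) = 0.4074.
γ' = 123.8 − 62.4 = 61.40 pcf.
Effective vertical stress at 17.0 ft: σ'_v = 117.5×6.5 + 61.40×10.5 = 1408 psf.
σ'_h = K_a σ'_v = 0.4074 × 1408 = 573.8 psf; u = γ_w × 10.5 = 655.2 psf.
Total σ_h = 573.8 + 655.2 = 1229 psf.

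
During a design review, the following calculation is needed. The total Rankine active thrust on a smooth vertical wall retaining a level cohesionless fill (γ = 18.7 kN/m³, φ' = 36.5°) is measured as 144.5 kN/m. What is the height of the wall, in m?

K_a = 0.2541. P_a = ½ K_a γ H² ⇒ H = √(2P_a/(K_a γ)).
H = √(2×144.5/(0.2541×18.7)) = 7.799 m.

7.80 m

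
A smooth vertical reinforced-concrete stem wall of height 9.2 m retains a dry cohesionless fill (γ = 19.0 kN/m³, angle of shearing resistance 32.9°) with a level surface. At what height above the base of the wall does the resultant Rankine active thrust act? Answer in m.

K_a = 0.2960.
The pressure distribution is triangular, so the resultant acts at H/3 above the base = 9.2/3 = 3.067 m.

3.07 m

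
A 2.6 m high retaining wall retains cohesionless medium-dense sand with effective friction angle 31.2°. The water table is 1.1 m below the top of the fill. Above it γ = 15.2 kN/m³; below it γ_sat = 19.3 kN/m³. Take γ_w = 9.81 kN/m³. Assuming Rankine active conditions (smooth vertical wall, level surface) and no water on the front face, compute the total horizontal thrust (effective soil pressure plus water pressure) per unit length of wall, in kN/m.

25.3 kN/m

K_a = tan²(45° − φ/2) = 0.3175.
γ' = 19.3 − 9.81 = 9.490 kN/m³. Depth below WT = 1.5 m.
σ'_h at WT = K_a γ d_w = 5.309 kPa; at base = 5.309 + K_a γ' × 1.5 = 9.828 kPa.
P₁ (0–1.1 m) = ½×5.309×1.1 = 2.920. P₂ (1.1–2.6 m) = ½(5.309+9.828)×1.5 = 11.35.
P_w = ½ γ_w h₂² = 0.5×9.81×1.5² = 11.04. Total = 2.920+11.35+11.04 = 25.31 kN/m.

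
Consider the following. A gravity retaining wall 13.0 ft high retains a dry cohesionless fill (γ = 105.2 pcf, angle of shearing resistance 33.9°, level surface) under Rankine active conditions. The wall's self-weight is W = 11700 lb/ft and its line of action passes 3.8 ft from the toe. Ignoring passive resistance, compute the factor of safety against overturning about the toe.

4.07

K_a = tan²(45° − 33.9°/2) = 0.2839.
P_a = ½K_aγH² = 0.5×0.2839×105.2×13.0² = 2524 lb/ft, acting at H/3 = 4.333 ft above the base.
Overturning moment M_o = P_a × H/3 = 2524 × 4.333 = 10940.
Resisting moment M_r = W × 3.8 = 11700 × 3.8 = 44460.
FS_overturning = M_r/M_o = 44460/10940 = 4.065.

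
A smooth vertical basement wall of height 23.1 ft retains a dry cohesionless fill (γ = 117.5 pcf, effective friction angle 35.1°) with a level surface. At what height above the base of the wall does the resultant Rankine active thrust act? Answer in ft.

7.70 ft

K_a = 0.2698.
The pressure distribution is triangular, so the resultant acts at H/3 above the base = 23.1/3 = 7.700 ft.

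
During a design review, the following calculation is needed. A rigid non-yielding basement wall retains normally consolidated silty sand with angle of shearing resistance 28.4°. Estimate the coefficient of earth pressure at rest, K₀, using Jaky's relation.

K₀ = 1 − sin φ' = 1 − sin 28.4° = 0.5244.

0.524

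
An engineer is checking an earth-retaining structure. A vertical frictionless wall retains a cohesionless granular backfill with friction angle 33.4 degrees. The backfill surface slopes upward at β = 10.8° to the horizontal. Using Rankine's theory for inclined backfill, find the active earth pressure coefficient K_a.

K_a = cos β · (cos β − √(cos²β − cos²φ)) / (cos β + √(cos²β − cos²φ)).
cos β = 0.9823, cos φ = 0.8348, √(cos²β − cos²φ) = 0.5176.
K_a = 0.9823 × (0.9823 − 0.5176)/(0.9823 + 0.5176) = 0.3043.

0.304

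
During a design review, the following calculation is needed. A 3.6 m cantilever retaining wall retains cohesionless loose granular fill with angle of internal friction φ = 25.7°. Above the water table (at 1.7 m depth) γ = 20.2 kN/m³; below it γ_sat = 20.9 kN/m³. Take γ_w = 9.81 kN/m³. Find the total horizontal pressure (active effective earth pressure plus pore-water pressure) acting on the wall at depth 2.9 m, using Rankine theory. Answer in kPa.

K_a = (1 − sin φ)/(1 + sin φ) = 0.3950.
γ' = 20.9 − 9.81 = 11.09 kN/m³.
Effective vertical stress at 2.9 m: σ'_v = 20.2×1.7 + 11.09×1.20 = 47.65 kPa.
σ'_h = K_a σ'_v = 0.3950 × 47.65 = 18.82 kPa; u = γ_w × 1.20 = 11.77 kPa.
Total σ_h = 18.82 + 11.77 = 30.59 kPa.

30.6 kPa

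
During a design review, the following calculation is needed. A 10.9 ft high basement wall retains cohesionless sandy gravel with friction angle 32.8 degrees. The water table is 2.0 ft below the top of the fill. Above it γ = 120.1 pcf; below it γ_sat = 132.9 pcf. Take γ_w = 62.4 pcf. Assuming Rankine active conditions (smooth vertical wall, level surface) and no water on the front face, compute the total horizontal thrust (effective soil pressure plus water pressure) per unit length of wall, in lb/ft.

4010 lb/ft

K_a = tan²(45° − φ/2) = 0.2973.
γ' = 132.9 − 62.4 = 70.50 pcf. Depth below WT = 8.9 ft.
σ'_h at WT = K_a γ d_w = 71.40 psf; at base = 71.40 + K_a γ' × 8.9 = 257.9 psf.
P₁ (0–2.0 ft) = ½×71.40×2.0 = 71.40. P₂ (2.0–10.9 ft) = ½(71.40+257.9)×8.9 = 1465.
P_w = ½ γ_w h₂² = 0.5×62.4×8.9² = 2471. Total = 71.40+1465+2471 = 4008 lb/ft.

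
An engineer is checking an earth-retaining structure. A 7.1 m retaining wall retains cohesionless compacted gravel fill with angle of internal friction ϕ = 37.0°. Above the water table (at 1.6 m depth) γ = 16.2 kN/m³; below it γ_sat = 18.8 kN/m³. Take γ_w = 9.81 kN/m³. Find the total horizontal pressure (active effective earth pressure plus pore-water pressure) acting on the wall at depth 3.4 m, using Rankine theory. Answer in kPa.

28.1 kPa

K_a = (1 − sin φ)/(1 + sin φ) = 0.2486.
γ' = 18.8 − 9.81 = 8.990 kN/m³.
Effective vertical stress at 3.4 m: σ'_v = 16.2×1.6 + 8.990×1.80 = 42.10 kPa.
σ'_h = K_a σ'_v = 0.2486 × 42.10 = 10.47 kPa; u = γ_w × 1.80 = 17.66 kPa.
Total σ_h = 10.47 + 17.66 = 28.12 kPa.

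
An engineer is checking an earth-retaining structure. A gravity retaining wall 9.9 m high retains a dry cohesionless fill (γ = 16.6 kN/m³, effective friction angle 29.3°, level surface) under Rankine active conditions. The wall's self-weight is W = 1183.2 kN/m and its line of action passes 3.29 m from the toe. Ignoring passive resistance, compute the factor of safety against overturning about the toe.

4.23

K_a = tan²(45° − 29.3°/2) = 0.3428.
P_a = ½K_aγH² = 0.5×0.3428×16.6×9.9² = 278.9 kN/m, acting at H/3 = 3.300 m above the base.
Overturning moment M_o = P_a × H/3 = 278.9 × 3.300 = 920.3.
Resisting moment M_r = W × 3.29 = 1183.2 × 3.29 = 3893.
FS_overturning = M_r/M_o = 3893/920.3 = 4.230.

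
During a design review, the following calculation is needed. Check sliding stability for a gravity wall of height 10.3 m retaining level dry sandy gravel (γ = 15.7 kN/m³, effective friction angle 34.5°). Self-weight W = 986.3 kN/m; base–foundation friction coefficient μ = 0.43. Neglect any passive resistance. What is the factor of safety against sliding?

1.84

K_a = tan²(45° − 34.5°/2) = 0.2768.
P_a = ½K_aγH² = 0.5×0.2768×15.7×10.3² = 230.5 kN/m, acting at H/3 = 3.433 m above the base.
FS_sliding = μW / P_a = 0.43×986.3 / 230.5 = 1.840.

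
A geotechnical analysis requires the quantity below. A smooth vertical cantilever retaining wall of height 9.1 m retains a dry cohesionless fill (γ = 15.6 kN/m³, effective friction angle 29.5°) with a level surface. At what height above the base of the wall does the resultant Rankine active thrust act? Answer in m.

K_a = 0.3401.
The pressure distribution is triangular, so the resultant acts at H/3 above the base = 9.1/3 = 3.033 m.

3.03 m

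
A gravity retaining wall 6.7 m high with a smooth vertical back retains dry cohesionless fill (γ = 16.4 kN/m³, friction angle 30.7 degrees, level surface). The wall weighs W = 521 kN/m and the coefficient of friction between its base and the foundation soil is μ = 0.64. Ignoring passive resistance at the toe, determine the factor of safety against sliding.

2.80

K_a = tan²(45° − 30.7°/2) = 0.3240.
P_a = ½K_aγH² = 0.5×0.3240×16.4×6.7² = 119.3 kN/m, acting at H/3 = 2.233 m above the base.
FS_sliding = μW / P_a = 0.64×521 / 119.3 = 2.796.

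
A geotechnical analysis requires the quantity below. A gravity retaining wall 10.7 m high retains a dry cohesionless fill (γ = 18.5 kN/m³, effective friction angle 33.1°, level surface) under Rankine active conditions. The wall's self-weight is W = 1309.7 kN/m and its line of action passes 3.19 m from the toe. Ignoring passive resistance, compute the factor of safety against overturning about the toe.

K_a = tan²(45° − 33.1°/2) = 0.2936.
P_a = ½K_aγH² = 0.5×0.2936×18.5×10.7² = 310.9 kN/m, acting at H/3 = 3.567 m above the base.
Overturning moment M_o = P_a × H/3 = 310.9 × 3.567 = 1109.
Resisting moment M_r = W × 3.19 = 1309.7 × 3.19 = 4178.
FS_overturning = M_r/M_o = 4178/1109 = 3.768.

3.77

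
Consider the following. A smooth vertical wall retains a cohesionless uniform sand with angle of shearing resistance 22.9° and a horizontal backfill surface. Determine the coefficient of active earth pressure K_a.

K_a = tan²(45° − φ/2) = tan²(33.55°) = 0.4398.

0.440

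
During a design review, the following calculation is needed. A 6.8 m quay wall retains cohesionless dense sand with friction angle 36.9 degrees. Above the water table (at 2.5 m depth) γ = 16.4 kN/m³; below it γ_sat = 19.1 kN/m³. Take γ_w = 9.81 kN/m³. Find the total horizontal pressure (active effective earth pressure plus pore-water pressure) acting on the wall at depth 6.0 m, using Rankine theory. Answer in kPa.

K_a = (1 − sin φ)/(1 + sin φ) = 0.2497.
γ' = 19.1 − 9.81 = 9.290 kN/m³.
Effective vertical stress at 6.0 m: σ'_v = 16.4×2.5 + 9.290×3.50 = 73.52 kPa.
σ'_h = K_a σ'_v = 0.2497 × 73.52 = 18.35 kPa; u = γ_w × 3.50 = 34.34 kPa.
Total σ_h = 18.35 + 34.34 = 52.69 kPa.

52.7 kPa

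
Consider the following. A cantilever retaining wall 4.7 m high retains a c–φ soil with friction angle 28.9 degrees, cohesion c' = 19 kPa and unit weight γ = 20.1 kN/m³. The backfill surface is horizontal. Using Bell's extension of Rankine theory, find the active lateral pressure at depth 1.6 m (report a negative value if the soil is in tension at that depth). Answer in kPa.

K_a = (1 − sin φ)/(1 + sin φ) = 0.3484.
σ_a = K_a γ z − 2c√K_a = 0.3484×20.1×1.6 − 2×19×0.5902 = -11.23 kPa.

-11.2 kPa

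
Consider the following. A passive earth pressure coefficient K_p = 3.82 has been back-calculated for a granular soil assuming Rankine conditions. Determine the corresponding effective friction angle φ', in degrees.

K_p = (1+sin φ)/(1−sin φ) ⇒ sin φ = (K_p − 1)/(K_p + 1) = 0.5851.
φ = arcsin(0.5851) = 35.81°.

35.8°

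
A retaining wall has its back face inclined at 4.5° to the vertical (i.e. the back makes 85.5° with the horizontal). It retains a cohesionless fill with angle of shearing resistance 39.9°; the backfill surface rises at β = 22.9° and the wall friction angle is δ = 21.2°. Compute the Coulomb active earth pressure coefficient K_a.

K_a = sin²(α+φ) / [sin²α · sin(α−δ) · (1 + √{sin(φ+δ)sin(φ−β) / (sin(α−δ)sin(α+β))})²].
With α = 85.5°, φ = 39.9°, δ = 21.2°, β = 22.9°: K_a = 0.3100.

0.310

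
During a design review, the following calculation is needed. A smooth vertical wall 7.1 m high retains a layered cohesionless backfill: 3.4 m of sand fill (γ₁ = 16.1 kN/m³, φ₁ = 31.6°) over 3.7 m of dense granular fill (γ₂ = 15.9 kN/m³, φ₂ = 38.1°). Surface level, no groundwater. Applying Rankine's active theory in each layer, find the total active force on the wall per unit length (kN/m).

103 kN/m

K_a1 = tan²(45°−31.6°/2) = 0.3123; K_a2 = tan²(45°−38.1°/2) = 0.2368.
Layer 1: σ at base = K_a1 γ₁ h₁ = 17.10 kPa; P₁ = ½×17.10×3.4 = 29.07.
Layer 2: σ_v at top = γ₁h₁ = 54.74; σ_h top = K_a2×54.74 = 12.96; σ_h base = K_a2×(54.74+15.9×3.7) = 26.90.
P₂ = ½(12.96+26.90)×3.7 = 73.74. Total P_a = 29.07+73.74 = 102.8 kN/m.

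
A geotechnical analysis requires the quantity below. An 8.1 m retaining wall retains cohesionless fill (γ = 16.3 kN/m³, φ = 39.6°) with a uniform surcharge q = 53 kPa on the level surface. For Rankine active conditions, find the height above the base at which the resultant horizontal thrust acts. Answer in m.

3.30 m

K_a = 0.2214.
Triangular part P₁ = ½K_aγH² = 118.4 at H/3 = 2.700 m; rectangular part P₂ = K_a q H = 95.06 at H/2 = 4.050 m.
ȳ = (P₁·2.700 + P₂·4.050)/(P₁+P₂) = 3.301 m.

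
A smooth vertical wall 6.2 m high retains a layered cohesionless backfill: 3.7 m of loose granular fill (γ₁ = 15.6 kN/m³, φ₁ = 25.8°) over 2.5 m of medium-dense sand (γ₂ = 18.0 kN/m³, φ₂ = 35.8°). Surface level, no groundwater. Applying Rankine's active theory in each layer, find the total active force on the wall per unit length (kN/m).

K_a1 = tan²(45°−25.8°/2) = 0.3935; K_a2 = tan²(45°−35.8°/2) = 0.2619.
Layer 1: σ at base = K_a1 γ₁ h₁ = 22.71 kPa; P₁ = ½×22.71×3.7 = 42.02.
Layer 2: σ_v at top = γ₁h₁ = 57.72; σ_h top = K_a2×57.72 = 15.11; σ_h base = K_a2×(57.72+18.0×2.5) = 26.90.
P₂ = ½(15.11+26.90)×2.5 = 52.52. Total P_a = 42.02+52.52 = 94.54 kN/m.

94.5 kN/m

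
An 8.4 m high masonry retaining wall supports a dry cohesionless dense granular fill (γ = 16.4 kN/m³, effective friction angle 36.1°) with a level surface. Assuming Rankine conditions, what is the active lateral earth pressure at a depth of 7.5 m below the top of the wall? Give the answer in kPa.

K_a = (1 − sin φ)/(1 + sin φ) = 0.2585.
σ_h = K_a γ z = 0.2585 × 16.4 × 7.5 = 31.80 kPa.

31.8 kPa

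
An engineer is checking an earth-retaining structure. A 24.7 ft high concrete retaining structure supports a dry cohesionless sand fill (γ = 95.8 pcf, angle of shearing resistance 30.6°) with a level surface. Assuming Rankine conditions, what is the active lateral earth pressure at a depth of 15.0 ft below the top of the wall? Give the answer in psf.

468 psf

K_a = (1 − sin φ)/(1 + sin φ) = 0.3253.
σ_h = K_a γ z = 0.3253 × 95.8 × 15.0 = 467.5 psf.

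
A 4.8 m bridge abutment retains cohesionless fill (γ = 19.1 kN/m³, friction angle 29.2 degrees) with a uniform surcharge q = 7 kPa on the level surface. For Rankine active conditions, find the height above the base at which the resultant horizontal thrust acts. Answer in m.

K_a = 0.3442.
Triangular part P₁ = ½K_aγH² = 75.74 at H/3 = 1.600 m; rectangular part P₂ = K_a q H = 11.57 at H/2 = 2.400 m.
ȳ = (P₁·1.600 + P₂·2.400)/(P₁+P₂) = 1.706 m.

1.71 m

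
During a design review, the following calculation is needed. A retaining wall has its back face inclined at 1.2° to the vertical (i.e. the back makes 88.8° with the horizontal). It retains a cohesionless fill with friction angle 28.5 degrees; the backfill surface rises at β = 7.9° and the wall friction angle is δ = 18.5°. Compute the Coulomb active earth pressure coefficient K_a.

K_a = sin²(α+φ) / [sin²α · sin(α−δ) · (1 + √{sin(φ+δ)sin(φ−β) / (sin(α−δ)sin(α+β))})²].
With α = 88.8°, φ = 28.5°, δ = 18.5°, β = 7.9°: K_a = 0.3610.

0.361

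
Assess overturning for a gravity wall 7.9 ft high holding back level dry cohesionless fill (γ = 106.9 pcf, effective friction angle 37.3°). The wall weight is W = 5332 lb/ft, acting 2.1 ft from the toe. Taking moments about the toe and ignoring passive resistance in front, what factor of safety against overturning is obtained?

5.20

K_a = tan²(45° − 37.3°/2) = 0.2453.
P_a = ½K_aγH² = 0.5×0.2453×106.9×7.9² = 818.4 lb/ft, acting at H/3 = 2.633 ft above the base.
Overturning moment M_o = P_a × H/3 = 818.4 × 2.633 = 2155.
Resisting moment M_r = W × 2.1 = 5332 × 2.1 = 11200.
FS_overturning = M_r/M_o = 11200/2155 = 5.196.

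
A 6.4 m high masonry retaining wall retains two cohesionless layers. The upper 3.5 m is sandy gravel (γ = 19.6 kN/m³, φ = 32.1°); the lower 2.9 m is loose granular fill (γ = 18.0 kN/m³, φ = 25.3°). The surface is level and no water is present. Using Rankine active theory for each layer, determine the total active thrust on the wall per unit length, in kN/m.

K_a1 = tan²(45°−32.1°/2) = 0.3060; K_a2 = tan²(45°−25.3°/2) = 0.4012.
Layer 1: σ at base = K_a1 γ₁ h₁ = 20.99 kPa; P₁ = ½×20.99×3.5 = 36.73.
Layer 2: σ_v at top = γ₁h₁ = 68.60; σ_h top = K_a2×68.60 = 27.52; σ_h base = K_a2×(68.60+18.0×2.9) = 48.46.
P₂ = ½(27.52+48.46)×2.9 = 110.2. Total P_a = 36.73+110.2 = 146.9 kN/m.

147 kN/m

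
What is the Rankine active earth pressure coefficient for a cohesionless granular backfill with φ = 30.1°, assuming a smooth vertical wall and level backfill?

0.332

K_a = tan²(45° − φ/2) = tan²(29.95°) = 0.3320.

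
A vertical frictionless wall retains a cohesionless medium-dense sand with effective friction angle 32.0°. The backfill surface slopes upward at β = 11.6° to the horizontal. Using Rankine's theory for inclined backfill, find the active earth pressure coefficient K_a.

0.326

K_a = cos β · (cos β − √(cos²β − cos²φ)) / (cos β + √(cos²β − cos²φ)).
cos β = 0.9796, cos φ = 0.8480, √(cos²β − cos²φ) = 0.4903.
K_a = 0.9796 × (0.9796 − 0.4903)/(0.9796 + 0.4903) = 0.3261.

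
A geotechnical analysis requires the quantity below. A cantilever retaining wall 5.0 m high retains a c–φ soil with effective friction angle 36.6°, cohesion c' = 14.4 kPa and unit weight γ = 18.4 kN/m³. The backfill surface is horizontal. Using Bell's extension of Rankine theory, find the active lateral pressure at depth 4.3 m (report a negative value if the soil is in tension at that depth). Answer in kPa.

K_a = (1 − sin φ)/(1 + sin φ) = 0.2530.
σ_a = K_a γ z − 2c√K_a = 0.2530×18.4×4.3 − 2×14.4×0.5029 = 5.529 kPa.

5.53 kPa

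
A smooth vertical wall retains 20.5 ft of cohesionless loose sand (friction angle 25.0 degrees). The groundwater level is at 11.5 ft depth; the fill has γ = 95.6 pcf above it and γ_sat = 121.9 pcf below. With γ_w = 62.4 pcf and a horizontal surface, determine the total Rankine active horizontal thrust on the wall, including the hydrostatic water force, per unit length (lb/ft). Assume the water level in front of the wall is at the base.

K_a = tan²(45° − φ/2) = 0.4059.
γ' = 121.9 − 62.4 = 59.50 pcf. Depth below WT = 9.0 ft.
σ'_h at WT = K_a γ d_w = 446.2 psf; at base = 446.2 + K_a γ' × 9.0 = 663.5 psf.
P₁ (0–11.5 ft) = ½×446.2×11.5 = 2566. P₂ (11.5–20.5 ft) = ½(446.2+663.5)×9.0 = 4994.
P_w = ½ γ_w h₂² = 0.5×62.4×9.0² = 2527. Total = 2566+4994+2527 = 10090 lb/ft.

10100 lb/ft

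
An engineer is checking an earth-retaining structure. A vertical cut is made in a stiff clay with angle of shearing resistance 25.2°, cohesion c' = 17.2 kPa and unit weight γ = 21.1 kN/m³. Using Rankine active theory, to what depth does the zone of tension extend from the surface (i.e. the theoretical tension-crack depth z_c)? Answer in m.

K_a = tan²(45° − 25.2°/2) = 0.4027; √K_a = 0.6346.
The active pressure is zero where K_a γ z = 2c√K_a, so z_c = 2c/(γ√K_a) = 2×17.2/(21.1×0.6346) = 2.569 m.

2.57 m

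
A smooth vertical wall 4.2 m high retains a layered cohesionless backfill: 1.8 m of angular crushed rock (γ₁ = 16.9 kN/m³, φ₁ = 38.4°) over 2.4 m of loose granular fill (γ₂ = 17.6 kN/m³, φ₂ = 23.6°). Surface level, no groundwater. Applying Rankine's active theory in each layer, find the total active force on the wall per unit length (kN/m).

59.4 kN/m

K_a1 = tan²(45°−38.4°/2) = 0.2337; K_a2 = tan²(45°−23.6°/2) = 0.4282.
Layer 1: σ at base = K_a1 γ₁ h₁ = 7.109 kPa; P₁ = ½×7.109×1.8 = 6.398.
Layer 2: σ_v at top = γ₁h₁ = 30.42; σ_h top = K_a2×30.42 = 13.03; σ_h base = K_a2×(30.42+17.6×2.4) = 31.11.
P₂ = ½(13.03+31.11)×2.4 = 52.97. Total P_a = 6.398+52.97 = 59.37 kN/m.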